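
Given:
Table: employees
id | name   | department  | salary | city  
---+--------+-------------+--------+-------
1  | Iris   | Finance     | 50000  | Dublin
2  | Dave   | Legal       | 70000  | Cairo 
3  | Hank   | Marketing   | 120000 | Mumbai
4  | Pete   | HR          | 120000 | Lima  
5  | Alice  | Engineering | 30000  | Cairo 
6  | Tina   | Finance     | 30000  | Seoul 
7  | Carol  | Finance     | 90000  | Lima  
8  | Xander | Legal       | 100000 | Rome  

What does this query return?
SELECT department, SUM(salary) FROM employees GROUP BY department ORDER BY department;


Summing salary within each department:
  Engineering: 30000 = 30000
  Finance: 50000 + 30000 + 90000 = 170000
  HR: 120000 = 120000
  Legal: 70000 + 100000 = 170000
  Marketing: 120000 = 120000


5 groups:
Engineering, 30000
Finance, 170000
HR, 120000
Legal, 170000
Marketing, 120000


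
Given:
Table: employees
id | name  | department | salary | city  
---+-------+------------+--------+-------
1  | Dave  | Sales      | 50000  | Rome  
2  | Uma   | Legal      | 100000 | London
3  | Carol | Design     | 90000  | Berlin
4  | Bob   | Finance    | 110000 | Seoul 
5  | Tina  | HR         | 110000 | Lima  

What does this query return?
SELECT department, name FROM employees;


Projecting columns: department, name

5 rows:
Sales, Dave
Legal, Uma
Design, Carol
Finance, Bob
HR, Tina


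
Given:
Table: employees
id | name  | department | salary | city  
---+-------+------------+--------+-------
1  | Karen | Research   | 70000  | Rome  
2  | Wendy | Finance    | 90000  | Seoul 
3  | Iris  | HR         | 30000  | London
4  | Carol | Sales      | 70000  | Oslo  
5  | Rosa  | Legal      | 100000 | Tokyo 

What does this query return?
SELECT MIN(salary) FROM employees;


Salaries: 70000, 90000, 30000, 70000, 100000
MIN = 30000

30000


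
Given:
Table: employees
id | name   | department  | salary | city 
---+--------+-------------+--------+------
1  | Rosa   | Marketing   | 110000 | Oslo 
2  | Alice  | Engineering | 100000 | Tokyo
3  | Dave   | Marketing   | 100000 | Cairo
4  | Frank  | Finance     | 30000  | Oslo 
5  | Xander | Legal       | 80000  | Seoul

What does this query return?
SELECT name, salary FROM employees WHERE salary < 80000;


Filtering: salary < 80000
Matching: 1 rows

1 rows:
Frank, 30000


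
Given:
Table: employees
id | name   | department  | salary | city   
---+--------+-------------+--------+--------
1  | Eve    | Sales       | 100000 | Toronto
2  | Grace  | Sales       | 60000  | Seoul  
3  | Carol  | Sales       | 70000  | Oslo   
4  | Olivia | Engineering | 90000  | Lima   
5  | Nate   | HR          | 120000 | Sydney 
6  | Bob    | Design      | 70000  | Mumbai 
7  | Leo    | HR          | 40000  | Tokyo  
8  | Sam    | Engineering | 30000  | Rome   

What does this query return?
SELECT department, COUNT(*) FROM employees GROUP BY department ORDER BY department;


Assigning each row to its department group:
  Eve -> Sales
  Grace -> Sales
  Carol -> Sales
  Olivia -> Engineering
  Nate -> HR
  Bob -> Design
  Leo -> HR
  Sam -> Engineering


4 groups:
Design, 1
Engineering, 2
HR, 2
Sales, 3


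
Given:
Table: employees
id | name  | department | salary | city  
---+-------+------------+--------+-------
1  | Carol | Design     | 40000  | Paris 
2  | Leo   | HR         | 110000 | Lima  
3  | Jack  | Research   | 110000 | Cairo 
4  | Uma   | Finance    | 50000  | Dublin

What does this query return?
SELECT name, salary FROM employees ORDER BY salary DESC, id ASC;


Sorting by salary DESC, then id ASC for ties

4 rows:
Leo, 110000
Jack, 110000
Uma, 50000
Carol, 40000


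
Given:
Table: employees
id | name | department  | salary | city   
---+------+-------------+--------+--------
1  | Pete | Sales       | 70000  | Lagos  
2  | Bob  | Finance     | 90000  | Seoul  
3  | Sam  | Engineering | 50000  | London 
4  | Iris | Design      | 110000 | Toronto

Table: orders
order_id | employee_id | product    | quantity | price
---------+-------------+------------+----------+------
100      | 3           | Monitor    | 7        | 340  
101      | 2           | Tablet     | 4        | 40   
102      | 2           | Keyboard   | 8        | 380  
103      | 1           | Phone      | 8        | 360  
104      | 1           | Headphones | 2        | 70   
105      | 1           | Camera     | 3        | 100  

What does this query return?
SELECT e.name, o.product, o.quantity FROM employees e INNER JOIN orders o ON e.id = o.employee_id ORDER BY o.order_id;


Joining employees.id = orders.employee_id:
  employee Sam (id=3) -> order Monitor
  employee Bob (id=2) -> order Tablet
  employee Bob (id=2) -> order Keyboard
  employee Pete (id=1) -> order Phone
  employee Pete (id=1) -> order Headphones
  employee Pete (id=1) -> order Camera


6 rows:
Sam, Monitor, 7
Bob, Tablet, 4
Bob, Keyboard, 8
Pete, Phone, 8
Pete, Headphones, 2
Pete, Camera, 3


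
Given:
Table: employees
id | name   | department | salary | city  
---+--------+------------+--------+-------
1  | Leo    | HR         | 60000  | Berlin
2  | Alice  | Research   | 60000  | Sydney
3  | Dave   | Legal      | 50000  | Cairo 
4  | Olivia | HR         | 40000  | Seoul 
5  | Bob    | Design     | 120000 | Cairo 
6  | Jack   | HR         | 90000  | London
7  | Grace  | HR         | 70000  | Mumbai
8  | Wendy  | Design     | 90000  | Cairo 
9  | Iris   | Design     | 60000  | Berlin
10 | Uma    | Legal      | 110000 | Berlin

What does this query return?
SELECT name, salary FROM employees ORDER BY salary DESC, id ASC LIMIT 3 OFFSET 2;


Sort by salary DESC (id ASC tiebreak), then skip 2 and take 3
Rows 3 through 5

3 rows:
Jack, 90000
Wendy, 90000
Grace, 70000


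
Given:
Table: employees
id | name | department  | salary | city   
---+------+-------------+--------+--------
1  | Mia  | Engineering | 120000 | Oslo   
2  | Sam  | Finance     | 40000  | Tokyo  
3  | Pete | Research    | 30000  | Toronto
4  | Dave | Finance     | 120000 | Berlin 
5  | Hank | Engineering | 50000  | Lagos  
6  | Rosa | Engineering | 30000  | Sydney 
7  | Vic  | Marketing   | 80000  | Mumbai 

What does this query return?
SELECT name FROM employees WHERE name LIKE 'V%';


LIKE 'V%' matches names starting with 'V'
Matching: 1

1 rows:
Vic


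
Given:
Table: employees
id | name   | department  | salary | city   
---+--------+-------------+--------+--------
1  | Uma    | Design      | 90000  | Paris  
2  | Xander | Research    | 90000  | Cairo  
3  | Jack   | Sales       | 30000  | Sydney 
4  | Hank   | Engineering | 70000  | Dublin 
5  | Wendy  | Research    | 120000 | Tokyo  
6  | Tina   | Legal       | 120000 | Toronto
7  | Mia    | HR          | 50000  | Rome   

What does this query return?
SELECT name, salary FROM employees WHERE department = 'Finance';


Filtering: department = 'Finance'
Matching rows: 0

Empty result set (0 rows)


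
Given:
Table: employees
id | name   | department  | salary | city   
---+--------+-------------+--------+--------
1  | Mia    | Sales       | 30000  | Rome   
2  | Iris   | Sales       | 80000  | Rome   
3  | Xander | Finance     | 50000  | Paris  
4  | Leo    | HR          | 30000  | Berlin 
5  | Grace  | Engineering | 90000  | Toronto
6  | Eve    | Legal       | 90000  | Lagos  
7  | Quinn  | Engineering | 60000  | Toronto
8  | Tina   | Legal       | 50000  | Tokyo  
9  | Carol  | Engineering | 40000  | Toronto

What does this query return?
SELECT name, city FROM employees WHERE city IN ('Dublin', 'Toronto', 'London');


Filtering: city IN ('Dublin', 'Toronto', 'London')
Matching: 3 rows

3 rows:
Grace, Toronto
Quinn, Toronto
Carol, Toronto


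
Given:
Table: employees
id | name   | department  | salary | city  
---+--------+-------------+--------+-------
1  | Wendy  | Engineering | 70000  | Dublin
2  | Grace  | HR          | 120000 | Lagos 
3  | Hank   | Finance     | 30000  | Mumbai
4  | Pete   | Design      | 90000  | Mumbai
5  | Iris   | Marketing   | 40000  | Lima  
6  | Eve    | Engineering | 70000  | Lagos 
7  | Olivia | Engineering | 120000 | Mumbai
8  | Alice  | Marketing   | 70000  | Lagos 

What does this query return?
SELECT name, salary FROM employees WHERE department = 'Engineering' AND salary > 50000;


Filtering: department = 'Engineering' AND salary > 50000
Matching: 3 rows

3 rows:
Wendy, 70000
Eve, 70000
Olivia, 120000


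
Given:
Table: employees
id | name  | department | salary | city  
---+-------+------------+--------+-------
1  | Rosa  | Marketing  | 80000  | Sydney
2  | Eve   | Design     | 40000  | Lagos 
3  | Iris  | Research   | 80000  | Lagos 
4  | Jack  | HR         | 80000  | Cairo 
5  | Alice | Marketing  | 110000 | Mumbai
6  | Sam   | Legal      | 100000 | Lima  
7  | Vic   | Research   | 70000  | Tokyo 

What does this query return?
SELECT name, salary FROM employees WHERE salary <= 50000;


Filtering: salary <= 50000
Matching: 1 rows

1 rows:
Eve, 40000


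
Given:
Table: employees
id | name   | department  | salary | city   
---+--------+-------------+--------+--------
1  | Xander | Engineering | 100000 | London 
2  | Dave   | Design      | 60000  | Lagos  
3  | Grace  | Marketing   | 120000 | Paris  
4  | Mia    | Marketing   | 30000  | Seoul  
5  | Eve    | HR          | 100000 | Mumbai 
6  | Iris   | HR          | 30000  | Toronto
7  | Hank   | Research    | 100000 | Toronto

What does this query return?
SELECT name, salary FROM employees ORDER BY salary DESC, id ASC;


Sorting by salary DESC, then id ASC for ties

7 rows:
Grace, 120000
Xander, 100000
Eve, 100000
Hank, 100000
Dave, 60000
Mia, 30000
Iris, 30000


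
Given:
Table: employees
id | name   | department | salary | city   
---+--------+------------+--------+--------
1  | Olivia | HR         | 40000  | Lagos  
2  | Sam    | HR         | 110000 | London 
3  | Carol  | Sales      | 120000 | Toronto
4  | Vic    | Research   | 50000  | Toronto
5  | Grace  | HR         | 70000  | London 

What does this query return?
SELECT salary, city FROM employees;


Projecting columns: salary, city

5 rows:
40000, Lagos
110000, London
120000, Toronto
50000, Toronto
70000, London


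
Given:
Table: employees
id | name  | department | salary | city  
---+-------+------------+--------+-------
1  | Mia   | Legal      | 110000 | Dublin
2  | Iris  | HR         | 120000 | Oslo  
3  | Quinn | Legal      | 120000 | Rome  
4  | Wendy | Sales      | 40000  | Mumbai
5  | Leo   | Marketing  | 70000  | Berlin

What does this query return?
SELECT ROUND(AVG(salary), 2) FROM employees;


SUM(salary) = 460000
COUNT = 5
ROUND(AVG, 2) = ROUND(460000 / 5, 2) = 92000.0

92000.0


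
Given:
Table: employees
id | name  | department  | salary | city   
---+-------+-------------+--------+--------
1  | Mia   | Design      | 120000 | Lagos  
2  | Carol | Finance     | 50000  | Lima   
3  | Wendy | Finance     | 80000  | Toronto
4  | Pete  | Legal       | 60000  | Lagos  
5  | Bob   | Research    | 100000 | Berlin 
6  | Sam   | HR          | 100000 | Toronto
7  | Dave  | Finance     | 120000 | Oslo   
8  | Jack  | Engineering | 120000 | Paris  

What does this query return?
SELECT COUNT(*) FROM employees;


COUNT(*) counts all rows

8


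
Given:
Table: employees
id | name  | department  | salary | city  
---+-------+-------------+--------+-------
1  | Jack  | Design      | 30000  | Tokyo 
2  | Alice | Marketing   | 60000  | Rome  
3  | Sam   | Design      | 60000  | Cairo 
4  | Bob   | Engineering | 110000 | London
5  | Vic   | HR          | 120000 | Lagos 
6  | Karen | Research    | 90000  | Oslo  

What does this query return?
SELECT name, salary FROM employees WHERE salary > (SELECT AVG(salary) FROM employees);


Subquery: AVG(salary) = 78333.33
Filtering: salary > 78333.33
  Bob (110000) -> MATCH
  Vic (120000) -> MATCH
  Karen (90000) -> MATCH


3 rows:
Bob, 110000
Vic, 120000
Karen, 90000


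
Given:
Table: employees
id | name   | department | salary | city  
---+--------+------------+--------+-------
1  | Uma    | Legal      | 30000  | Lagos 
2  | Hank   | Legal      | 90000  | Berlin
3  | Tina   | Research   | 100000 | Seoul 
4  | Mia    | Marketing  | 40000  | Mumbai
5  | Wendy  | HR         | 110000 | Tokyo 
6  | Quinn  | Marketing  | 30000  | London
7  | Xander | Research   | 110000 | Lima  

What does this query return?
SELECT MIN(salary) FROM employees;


Salaries: 30000, 90000, 100000, 40000, 110000, 30000, 110000
MIN = 30000

30000


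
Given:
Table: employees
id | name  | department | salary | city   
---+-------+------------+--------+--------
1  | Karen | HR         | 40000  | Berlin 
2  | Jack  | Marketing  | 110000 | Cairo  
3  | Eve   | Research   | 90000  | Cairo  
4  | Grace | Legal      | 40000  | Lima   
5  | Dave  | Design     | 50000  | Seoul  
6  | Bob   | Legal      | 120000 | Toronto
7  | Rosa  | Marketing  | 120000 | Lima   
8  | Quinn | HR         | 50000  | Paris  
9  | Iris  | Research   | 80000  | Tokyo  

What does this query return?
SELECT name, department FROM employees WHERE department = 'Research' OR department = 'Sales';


Filtering: department = 'Research' OR 'Sales'
Matching: 2 rows

2 rows:
Eve, Research
Iris, Research


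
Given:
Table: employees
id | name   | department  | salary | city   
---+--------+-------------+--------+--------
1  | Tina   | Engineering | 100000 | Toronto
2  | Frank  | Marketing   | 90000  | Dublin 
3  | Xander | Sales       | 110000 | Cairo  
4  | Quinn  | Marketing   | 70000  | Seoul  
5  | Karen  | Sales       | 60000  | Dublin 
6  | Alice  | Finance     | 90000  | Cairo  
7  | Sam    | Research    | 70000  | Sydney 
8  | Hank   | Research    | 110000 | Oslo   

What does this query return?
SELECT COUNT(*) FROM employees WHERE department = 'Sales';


Counting rows where department = 'Sales'
  Xander -> MATCH
  Karen -> MATCH


2


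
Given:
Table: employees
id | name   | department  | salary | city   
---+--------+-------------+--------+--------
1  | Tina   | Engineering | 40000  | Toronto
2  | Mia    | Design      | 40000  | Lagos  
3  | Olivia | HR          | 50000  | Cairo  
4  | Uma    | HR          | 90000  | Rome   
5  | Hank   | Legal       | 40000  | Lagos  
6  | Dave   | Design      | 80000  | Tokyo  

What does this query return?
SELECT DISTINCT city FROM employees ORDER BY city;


All 'city' values (row order): Toronto, Lagos, Cairo, Rome, Lagos, Tokyo
Removing duplicates leaves 5 unique value(s).

5 values:
Cairo
Lagos
Rome
Tokyo
Toronto


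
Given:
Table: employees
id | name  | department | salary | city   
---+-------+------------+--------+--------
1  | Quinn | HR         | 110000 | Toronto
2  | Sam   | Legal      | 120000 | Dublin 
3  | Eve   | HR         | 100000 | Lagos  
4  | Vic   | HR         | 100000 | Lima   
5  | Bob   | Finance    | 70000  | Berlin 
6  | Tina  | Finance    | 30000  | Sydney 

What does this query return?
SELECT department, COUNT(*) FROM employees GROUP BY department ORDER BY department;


Assigning each row to its department group:
  Quinn -> HR
  Sam -> Legal
  Eve -> HR
  Vic -> HR
  Bob -> Finance
  Tina -> Finance


3 groups:
Finance, 2
HR, 3
Legal, 1


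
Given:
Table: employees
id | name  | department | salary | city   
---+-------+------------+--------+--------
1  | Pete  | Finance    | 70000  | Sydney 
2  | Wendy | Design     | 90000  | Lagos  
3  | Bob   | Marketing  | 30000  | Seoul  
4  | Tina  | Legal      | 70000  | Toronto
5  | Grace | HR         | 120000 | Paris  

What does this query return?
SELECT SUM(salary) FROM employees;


SUM(salary) = 70000 + 90000 + 30000 + 70000 + 120000 = 380000

380000


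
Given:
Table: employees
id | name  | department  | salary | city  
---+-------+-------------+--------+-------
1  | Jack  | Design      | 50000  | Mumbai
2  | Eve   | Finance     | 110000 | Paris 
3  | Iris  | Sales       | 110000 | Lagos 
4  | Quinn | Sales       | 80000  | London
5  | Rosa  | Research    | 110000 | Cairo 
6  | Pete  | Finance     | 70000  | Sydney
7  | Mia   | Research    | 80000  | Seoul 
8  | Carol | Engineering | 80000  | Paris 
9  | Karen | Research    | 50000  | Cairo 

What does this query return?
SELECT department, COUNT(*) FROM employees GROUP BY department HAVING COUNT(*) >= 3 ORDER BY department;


Groups with count >= 3:
  Research: 3 -> PASS
  Design: 1 -> filtered out
  Engineering: 1 -> filtered out
  Finance: 2 -> filtered out
  Sales: 2 -> filtered out


1 groups:
Research, 3


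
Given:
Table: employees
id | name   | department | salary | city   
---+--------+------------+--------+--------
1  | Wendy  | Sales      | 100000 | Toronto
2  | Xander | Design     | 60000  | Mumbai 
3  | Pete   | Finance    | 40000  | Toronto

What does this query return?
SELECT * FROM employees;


SELECT * returns all 3 rows with all columns

3 rows:
1, Wendy, Sales, 100000, Toronto
2, Xander, Design, 60000, Mumbai
3, Pete, Finance, 40000, Toronto


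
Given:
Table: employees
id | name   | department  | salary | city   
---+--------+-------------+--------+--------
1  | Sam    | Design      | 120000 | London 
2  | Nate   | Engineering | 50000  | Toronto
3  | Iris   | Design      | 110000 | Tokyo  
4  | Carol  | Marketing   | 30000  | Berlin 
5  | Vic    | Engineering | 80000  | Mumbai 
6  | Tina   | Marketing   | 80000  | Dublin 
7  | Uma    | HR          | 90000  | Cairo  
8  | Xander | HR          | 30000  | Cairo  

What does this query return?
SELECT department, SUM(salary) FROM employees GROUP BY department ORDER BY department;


Summing salary within each department:
  Design: 120000 + 110000 = 230000
  Engineering: 50000 + 80000 = 130000
  HR: 90000 + 30000 = 120000
  Marketing: 30000 + 80000 = 110000


4 groups:
Design, 230000
Engineering, 130000
HR, 120000
Marketing, 110000


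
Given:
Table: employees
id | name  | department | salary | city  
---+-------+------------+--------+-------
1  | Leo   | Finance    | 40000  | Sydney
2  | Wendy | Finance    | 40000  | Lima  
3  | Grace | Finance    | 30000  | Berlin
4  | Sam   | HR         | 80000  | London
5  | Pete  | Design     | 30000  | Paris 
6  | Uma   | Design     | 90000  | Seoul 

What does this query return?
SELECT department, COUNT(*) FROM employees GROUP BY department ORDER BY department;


Assigning each row to its department group:
  Leo -> Finance
  Wendy -> Finance
  Grace -> Finance
  Sam -> HR
  Pete -> Design
  Uma -> Design


3 groups:
Design, 2
Finance, 3
HR, 1


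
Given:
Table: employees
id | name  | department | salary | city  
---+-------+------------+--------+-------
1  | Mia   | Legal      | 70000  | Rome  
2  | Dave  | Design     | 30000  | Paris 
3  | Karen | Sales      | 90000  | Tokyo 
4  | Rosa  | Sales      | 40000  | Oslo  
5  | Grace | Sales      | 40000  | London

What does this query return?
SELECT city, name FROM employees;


Projecting columns: city, name

5 rows:
Rome, Mia
Paris, Dave
Tokyo, Karen
Oslo, Rosa
London, Grace


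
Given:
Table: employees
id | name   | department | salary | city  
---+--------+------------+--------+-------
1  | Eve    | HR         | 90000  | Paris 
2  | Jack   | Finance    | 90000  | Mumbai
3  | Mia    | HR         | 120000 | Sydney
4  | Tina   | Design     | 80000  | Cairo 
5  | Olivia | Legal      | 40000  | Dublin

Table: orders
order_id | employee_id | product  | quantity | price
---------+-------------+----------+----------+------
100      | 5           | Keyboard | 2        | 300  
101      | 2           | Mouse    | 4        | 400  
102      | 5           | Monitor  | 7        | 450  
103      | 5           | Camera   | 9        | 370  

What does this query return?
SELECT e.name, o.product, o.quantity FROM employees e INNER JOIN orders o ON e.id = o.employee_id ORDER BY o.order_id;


Joining employees.id = orders.employee_id:
  employee Olivia (id=5) -> order Keyboard
  employee Jack (id=2) -> order Mouse
  employee Olivia (id=5) -> order Monitor
  employee Olivia (id=5) -> order Camera


4 rows:
Olivia, Keyboard, 2
Jack, Mouse, 4
Olivia, Monitor, 7
Olivia, Camera, 9


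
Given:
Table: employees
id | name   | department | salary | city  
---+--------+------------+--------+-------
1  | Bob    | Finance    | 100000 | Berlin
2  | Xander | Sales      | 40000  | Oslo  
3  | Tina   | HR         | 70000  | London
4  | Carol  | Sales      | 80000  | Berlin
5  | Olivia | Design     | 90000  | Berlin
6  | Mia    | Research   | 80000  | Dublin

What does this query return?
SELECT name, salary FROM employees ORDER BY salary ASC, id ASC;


Sorting by salary ASC, then id ASC for ties

6 rows:
Xander, 40000
Tina, 70000
Carol, 80000
Mia, 80000
Olivia, 90000
Bob, 100000


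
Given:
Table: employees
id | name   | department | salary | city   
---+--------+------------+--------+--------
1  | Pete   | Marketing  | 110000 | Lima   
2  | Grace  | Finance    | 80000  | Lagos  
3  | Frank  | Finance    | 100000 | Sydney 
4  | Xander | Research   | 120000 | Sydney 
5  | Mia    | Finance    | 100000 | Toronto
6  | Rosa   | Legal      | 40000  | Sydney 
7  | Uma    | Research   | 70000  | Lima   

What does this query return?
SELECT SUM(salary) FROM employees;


SUM(salary) = 110000 + 80000 + 100000 + 120000 + 100000 + 40000 + 70000 = 620000

620000


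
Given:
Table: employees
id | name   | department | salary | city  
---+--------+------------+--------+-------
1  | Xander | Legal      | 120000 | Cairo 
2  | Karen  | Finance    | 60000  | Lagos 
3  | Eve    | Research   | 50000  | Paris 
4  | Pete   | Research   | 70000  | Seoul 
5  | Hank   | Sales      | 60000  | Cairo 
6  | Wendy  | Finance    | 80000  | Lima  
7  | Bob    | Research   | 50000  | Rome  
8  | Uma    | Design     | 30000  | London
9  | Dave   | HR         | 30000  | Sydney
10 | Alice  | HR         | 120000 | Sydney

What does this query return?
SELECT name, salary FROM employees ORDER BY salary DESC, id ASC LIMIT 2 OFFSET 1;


Sort by salary DESC (id ASC tiebreak), then skip 1 and take 2
Rows 2 through 3

2 rows:
Alice, 120000
Wendy, 80000


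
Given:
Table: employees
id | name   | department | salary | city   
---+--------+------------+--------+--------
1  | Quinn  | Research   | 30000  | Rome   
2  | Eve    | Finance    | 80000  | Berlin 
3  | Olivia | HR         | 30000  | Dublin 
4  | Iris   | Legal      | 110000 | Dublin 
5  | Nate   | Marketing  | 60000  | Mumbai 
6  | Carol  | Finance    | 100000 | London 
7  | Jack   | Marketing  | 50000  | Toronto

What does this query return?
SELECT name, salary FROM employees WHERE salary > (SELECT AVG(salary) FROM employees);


Subquery: AVG(salary) = 65714.29
Filtering: salary > 65714.29
  Eve (80000) -> MATCH
  Iris (110000) -> MATCH
  Carol (100000) -> MATCH


3 rows:
Eve, 80000
Iris, 110000
Carol, 100000


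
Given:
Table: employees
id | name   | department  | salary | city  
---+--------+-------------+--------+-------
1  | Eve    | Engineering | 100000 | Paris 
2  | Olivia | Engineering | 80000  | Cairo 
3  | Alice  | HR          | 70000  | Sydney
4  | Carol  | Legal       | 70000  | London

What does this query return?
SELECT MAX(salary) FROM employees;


Salaries: 100000, 80000, 70000, 70000
MAX = 100000

100000


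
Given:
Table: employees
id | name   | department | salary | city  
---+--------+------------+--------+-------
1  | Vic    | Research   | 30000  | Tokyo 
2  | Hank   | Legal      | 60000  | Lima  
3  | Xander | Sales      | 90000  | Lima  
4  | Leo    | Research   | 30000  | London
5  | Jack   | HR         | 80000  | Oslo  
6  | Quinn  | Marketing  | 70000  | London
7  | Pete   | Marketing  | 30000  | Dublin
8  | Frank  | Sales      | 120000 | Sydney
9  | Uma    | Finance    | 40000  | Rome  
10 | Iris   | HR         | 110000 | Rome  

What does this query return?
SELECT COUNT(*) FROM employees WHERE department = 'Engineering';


Counting rows where department = 'Engineering'


0


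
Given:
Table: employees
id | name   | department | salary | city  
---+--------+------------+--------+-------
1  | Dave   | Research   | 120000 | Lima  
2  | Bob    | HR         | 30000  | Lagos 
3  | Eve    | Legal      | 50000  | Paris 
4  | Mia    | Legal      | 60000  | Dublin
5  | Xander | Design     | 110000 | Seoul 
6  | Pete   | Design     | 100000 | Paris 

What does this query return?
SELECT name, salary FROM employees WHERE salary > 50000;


Filtering: salary > 50000
Matching: 4 rows

4 rows:
Dave, 120000
Mia, 60000
Xander, 110000
Pete, 100000


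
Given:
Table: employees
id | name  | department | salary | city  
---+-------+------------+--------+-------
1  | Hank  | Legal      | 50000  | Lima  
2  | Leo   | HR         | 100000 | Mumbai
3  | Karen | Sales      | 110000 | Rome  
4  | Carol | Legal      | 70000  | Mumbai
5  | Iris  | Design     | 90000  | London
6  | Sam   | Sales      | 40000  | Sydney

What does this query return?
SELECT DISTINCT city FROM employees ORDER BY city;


All 'city' values (row order): Lima, Mumbai, Rome, Mumbai, London, Sydney
Removing duplicates leaves 5 unique value(s).

5 values:
Lima
London
Mumbai
Rome
Sydney


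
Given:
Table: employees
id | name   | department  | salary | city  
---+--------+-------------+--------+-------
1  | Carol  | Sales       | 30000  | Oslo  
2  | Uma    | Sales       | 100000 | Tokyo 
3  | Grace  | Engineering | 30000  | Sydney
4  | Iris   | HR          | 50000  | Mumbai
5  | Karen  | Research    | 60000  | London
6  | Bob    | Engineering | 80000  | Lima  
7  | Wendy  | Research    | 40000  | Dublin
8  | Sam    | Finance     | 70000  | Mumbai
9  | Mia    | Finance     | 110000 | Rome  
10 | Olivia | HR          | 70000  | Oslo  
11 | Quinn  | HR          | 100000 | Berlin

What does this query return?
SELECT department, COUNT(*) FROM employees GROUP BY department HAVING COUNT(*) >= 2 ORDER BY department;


Groups with count >= 2:
  Engineering: 2 -> PASS
  Finance: 2 -> PASS
  HR: 3 -> PASS
  Research: 2 -> PASS
  Sales: 2 -> PASS


5 groups:
Engineering, 2
Finance, 2
HR, 3
Research, 2
Sales, 2


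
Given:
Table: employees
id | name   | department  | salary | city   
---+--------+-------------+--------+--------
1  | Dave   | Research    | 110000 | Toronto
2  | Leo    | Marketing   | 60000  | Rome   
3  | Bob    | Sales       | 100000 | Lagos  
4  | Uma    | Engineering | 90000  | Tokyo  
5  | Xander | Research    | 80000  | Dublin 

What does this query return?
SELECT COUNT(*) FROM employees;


COUNT(*) counts all rows

5


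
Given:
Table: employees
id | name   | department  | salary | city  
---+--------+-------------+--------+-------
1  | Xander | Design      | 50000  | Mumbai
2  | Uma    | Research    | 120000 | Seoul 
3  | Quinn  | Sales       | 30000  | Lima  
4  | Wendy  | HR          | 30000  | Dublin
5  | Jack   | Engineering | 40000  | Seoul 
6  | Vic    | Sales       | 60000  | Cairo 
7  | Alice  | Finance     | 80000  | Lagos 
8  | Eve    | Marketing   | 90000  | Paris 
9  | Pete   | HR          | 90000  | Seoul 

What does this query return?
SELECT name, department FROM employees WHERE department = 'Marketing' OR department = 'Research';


Filtering: department = 'Marketing' OR 'Research'
Matching: 2 rows

2 rows:
Uma, Research
Eve, Marketing


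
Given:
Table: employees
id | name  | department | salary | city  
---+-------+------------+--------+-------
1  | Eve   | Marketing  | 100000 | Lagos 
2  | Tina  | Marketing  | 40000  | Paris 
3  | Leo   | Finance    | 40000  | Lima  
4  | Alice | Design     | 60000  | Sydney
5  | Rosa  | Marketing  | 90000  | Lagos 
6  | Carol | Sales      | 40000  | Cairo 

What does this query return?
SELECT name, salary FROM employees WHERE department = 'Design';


Filtering: department = 'Design'
Matching rows: 1

1 rows:
Alice, 60000


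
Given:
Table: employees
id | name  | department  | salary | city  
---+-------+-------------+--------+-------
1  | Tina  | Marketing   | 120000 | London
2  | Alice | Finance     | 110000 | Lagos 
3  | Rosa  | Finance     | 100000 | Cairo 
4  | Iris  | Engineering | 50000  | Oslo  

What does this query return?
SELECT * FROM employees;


SELECT * returns all 4 rows with all columns

4 rows:
1, Tina, Marketing, 120000, London
2, Alice, Finance, 110000, Lagos
3, Rosa, Finance, 100000, Cairo
4, Iris, Engineering, 50000, Oslo


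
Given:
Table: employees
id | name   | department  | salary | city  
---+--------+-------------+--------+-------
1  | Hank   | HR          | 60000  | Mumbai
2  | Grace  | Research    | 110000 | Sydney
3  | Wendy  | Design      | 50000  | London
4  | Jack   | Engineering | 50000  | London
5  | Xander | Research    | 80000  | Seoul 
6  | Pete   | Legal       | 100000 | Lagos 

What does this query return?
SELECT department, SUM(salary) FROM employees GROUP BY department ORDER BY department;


Summing salary within each department:
  Design: 50000 = 50000
  Engineering: 50000 = 50000
  HR: 60000 = 60000
  Legal: 100000 = 100000
  Research: 110000 + 80000 = 190000


5 groups:
Design, 50000
Engineering, 50000
HR, 60000
Legal, 100000
Research, 190000


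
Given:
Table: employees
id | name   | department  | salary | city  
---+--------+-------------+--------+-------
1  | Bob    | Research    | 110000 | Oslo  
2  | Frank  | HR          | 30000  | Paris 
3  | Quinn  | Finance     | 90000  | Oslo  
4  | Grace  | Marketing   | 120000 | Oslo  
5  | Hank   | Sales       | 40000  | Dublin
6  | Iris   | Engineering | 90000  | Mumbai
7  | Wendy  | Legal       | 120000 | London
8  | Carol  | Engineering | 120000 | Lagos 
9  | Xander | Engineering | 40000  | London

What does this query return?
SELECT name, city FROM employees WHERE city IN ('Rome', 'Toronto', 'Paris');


Filtering: city IN ('Rome', 'Toronto', 'Paris')
Matching: 1 rows

1 rows:
Frank, Paris


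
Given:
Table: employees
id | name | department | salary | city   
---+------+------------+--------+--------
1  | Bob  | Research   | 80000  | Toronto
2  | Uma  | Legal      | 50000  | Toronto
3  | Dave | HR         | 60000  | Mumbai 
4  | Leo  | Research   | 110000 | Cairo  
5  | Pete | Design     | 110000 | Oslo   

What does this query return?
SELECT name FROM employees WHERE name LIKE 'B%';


LIKE 'B%' matches names starting with 'B'
Matching: 1

1 rows:
Bob


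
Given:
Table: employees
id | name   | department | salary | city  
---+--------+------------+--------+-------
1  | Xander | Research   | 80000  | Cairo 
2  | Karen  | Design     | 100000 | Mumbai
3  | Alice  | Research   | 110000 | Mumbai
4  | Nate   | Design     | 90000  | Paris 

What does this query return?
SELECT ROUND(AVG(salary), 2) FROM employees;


SUM(salary) = 380000
COUNT = 4
ROUND(AVG, 2) = ROUND(380000 / 4, 2) = 95000.0

95000.0


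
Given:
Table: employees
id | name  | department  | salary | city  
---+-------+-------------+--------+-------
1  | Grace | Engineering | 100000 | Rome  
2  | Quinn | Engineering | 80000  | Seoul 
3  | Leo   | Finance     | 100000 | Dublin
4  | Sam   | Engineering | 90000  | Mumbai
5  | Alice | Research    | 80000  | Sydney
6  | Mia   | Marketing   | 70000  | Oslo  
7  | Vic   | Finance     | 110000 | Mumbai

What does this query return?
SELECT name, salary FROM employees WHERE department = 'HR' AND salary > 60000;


Filtering: department = 'HR' AND salary > 60000
Matching: 0 rows

Empty result set (0 rows)


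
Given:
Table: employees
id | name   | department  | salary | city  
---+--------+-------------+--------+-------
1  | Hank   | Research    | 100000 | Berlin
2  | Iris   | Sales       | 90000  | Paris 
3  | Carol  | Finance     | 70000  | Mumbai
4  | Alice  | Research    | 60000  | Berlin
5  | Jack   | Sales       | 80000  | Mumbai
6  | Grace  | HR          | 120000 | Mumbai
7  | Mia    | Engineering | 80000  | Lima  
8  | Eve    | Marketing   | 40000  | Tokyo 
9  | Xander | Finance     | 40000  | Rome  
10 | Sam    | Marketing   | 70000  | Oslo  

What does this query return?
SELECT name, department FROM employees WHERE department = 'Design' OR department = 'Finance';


Filtering: department = 'Design' OR 'Finance'
Matching: 2 rows

2 rows:
Carol, Finance
Xander, Finance


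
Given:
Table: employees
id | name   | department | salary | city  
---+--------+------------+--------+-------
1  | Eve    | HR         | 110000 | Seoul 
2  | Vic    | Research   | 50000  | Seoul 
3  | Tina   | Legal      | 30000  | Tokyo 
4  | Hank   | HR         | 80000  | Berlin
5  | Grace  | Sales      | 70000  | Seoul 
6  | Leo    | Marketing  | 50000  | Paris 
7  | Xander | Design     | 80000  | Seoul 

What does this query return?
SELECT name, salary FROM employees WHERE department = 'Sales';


Filtering: department = 'Sales'
Matching rows: 1

1 rows:
Grace, 70000


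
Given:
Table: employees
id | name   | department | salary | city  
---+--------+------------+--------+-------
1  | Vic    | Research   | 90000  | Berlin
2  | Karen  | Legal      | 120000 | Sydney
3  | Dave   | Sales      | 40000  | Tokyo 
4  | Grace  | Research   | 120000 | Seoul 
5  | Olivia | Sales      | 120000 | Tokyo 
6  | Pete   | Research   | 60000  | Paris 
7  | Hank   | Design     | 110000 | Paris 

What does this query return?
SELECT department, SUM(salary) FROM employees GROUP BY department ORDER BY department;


Summing salary within each department:
  Design: 110000 = 110000
  Legal: 120000 = 120000
  Research: 90000 + 120000 + 60000 = 270000
  Sales: 40000 + 120000 = 160000


4 groups:
Design, 110000
Legal, 120000
Research, 270000
Sales, 160000


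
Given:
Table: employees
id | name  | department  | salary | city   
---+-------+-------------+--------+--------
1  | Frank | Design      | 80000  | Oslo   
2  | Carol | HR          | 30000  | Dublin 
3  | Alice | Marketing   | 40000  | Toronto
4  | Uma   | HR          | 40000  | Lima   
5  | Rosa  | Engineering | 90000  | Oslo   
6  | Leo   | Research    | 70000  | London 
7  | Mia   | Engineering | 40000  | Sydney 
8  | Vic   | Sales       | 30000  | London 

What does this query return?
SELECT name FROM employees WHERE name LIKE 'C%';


LIKE 'C%' matches names starting with 'C'
Matching: 1

1 rows:
Carol


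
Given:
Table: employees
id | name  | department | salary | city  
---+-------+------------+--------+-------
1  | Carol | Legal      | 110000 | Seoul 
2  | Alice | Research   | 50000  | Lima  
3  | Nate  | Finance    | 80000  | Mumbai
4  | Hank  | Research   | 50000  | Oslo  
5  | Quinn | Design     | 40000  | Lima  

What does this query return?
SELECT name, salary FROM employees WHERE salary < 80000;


Filtering: salary < 80000
Matching: 3 rows

3 rows:
Alice, 50000
Hank, 50000
Quinn, 40000


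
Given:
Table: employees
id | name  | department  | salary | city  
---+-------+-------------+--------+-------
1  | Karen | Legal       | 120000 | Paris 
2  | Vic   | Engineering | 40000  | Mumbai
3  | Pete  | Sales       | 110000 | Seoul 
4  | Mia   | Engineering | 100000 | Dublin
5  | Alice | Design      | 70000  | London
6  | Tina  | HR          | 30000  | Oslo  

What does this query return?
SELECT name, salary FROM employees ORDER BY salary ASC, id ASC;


Sorting by salary ASC, then id ASC for ties

6 rows:
Tina, 30000
Vic, 40000
Alice, 70000
Mia, 100000
Pete, 110000
Karen, 120000


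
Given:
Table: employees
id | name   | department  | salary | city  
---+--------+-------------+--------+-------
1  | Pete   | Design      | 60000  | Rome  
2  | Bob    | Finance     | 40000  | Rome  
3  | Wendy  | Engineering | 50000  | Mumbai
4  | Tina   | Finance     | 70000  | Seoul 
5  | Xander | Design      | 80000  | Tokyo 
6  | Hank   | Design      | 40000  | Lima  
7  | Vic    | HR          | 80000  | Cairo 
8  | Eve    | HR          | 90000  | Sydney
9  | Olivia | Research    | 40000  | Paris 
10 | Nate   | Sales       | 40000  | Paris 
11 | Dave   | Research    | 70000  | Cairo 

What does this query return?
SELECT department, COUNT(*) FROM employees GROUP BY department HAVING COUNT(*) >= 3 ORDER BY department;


Groups with count >= 3:
  Design: 3 -> PASS
  Engineering: 1 -> filtered out
  Finance: 2 -> filtered out
  HR: 2 -> filtered out
  Research: 2 -> filtered out
  Sales: 1 -> filtered out


1 groups:
Design, 3


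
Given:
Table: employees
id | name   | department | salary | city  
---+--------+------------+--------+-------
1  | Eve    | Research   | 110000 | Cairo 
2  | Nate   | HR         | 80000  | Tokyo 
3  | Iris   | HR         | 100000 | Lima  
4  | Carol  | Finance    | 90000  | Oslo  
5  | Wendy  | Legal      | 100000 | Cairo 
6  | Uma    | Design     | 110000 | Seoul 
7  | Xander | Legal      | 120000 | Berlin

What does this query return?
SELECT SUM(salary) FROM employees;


SUM(salary) = 110000 + 80000 + 100000 + 90000 + 100000 + 110000 + 120000 = 710000

710000


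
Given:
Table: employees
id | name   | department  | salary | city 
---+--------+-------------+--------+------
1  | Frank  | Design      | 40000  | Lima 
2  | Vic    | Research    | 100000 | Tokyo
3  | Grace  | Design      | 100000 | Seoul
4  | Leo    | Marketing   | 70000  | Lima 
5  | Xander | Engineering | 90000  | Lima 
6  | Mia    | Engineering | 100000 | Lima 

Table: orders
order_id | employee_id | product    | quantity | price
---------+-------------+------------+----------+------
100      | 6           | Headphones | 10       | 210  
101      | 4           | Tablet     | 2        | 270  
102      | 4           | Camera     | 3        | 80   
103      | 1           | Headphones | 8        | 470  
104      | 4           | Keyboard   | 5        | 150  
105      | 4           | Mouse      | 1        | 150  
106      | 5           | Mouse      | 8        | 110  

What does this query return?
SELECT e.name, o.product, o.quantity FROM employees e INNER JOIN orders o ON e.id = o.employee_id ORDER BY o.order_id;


Joining employees.id = orders.employee_id:
  employee Mia (id=6) -> order Headphones
  employee Leo (id=4) -> order Tablet
  employee Leo (id=4) -> order Camera
  employee Frank (id=1) -> order Headphones
  employee Leo (id=4) -> order Keyboard
  employee Leo (id=4) -> order Mouse
  employee Xander (id=5) -> order Mouse


7 rows:
Mia, Headphones, 10
Leo, Tablet, 2
Leo, Camera, 3
Frank, Headphones, 8
Leo, Keyboard, 5
Leo, Mouse, 1
Xander, Mouse, 8


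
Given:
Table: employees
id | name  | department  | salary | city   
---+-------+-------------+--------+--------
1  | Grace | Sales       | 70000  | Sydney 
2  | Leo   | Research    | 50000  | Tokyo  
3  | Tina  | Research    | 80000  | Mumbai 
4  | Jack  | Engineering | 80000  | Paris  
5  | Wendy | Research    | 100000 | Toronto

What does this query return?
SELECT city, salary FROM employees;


Projecting columns: city, salary

5 rows:
Sydney, 70000
Tokyo, 50000
Mumbai, 80000
Paris, 80000
Toronto, 100000


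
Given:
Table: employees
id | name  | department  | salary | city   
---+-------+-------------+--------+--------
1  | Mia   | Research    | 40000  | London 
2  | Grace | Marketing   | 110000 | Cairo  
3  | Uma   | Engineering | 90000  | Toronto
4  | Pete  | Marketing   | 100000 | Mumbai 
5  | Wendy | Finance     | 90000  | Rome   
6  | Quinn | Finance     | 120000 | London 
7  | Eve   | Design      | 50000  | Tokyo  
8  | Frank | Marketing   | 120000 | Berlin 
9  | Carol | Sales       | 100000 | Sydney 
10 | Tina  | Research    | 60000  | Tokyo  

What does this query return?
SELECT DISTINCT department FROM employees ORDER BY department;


All 'department' values (row order): Research, Marketing, Engineering, Marketing, Finance, Finance, Design, Marketing, Sales, Research
Removing duplicates leaves 6 unique value(s).

6 values:
Design
Engineering
Finance
Marketing
Research
Sales


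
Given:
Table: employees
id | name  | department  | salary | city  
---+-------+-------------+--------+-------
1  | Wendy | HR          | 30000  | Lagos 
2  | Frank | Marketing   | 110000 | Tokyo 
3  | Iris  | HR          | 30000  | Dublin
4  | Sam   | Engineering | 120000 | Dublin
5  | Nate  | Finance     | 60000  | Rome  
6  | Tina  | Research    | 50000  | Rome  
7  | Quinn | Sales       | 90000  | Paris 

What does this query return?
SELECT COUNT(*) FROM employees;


COUNT(*) counts all rows

7


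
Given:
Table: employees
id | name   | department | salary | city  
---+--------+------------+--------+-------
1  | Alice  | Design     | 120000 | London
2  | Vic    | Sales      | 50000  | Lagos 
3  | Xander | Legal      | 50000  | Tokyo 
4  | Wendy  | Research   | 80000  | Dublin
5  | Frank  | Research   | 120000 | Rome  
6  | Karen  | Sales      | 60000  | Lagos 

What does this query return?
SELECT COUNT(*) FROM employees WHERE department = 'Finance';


Counting rows where department = 'Finance'


0
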